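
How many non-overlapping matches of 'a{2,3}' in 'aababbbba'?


Pattern 'a{2,3}' matches between 2 and 3 consecutive a's (greedy).
String: 'aababbbba'
Finding runs of a's and applying greedy matching:
  Run at pos 0: 'aa' (length 2)
  Run at pos 3: 'a' (length 1)
  Run at pos 8: 'a' (length 1)
Matches: ['aa']
Count: 1

1


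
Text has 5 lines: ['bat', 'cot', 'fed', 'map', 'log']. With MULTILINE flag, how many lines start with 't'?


With MULTILINE flag, ^ matches the start of each line.
Lines: ['bat', 'cot', 'fed', 'map', 'log']
Checking which lines start with 't':
  Line 1: 'bat' -> no
  Line 2: 'cot' -> no
  Line 3: 'fed' -> no
  Line 4: 'map' -> no
  Line 5: 'log' -> no
Matching lines: []
Count: 0

0


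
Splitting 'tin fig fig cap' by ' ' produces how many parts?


Splitting by ' ' breaks the string at each occurrence of the separator.
Text: 'tin fig fig cap'
Parts after split:
  Part 1: 'tin'
  Part 2: 'fig'
  Part 3: 'fig'
  Part 4: 'cap'
Total parts: 4

4


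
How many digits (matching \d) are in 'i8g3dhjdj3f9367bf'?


\d matches any digit 0-9.
Scanning 'i8g3dhjdj3f9367bf':
  pos 1: '8' -> DIGIT
  pos 3: '3' -> DIGIT
  pos 9: '3' -> DIGIT
  pos 11: '9' -> DIGIT
  pos 12: '3' -> DIGIT
  pos 13: '6' -> DIGIT
  pos 14: '7' -> DIGIT
Digits found: ['8', '3', '3', '9', '3', '6', '7']
Total: 7

7


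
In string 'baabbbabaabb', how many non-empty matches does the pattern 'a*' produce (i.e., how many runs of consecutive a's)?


Pattern 'a*' matches zero or more a's. We want non-empty runs of consecutive a's.
String: 'baabbbabaabb'
Walking through the string to find runs of a's:
  Run 1: positions 1-2 -> 'aa'
  Run 2: positions 6-6 -> 'a'
  Run 3: positions 8-9 -> 'aa'
Non-empty runs found: ['aa', 'a', 'aa']
Count: 3

3


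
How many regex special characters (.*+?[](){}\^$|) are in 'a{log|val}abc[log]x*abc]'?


Regex special characters are: . * + ? [ ] ( ) { } \ ^ $ |
Scanning 'a{log|val}abc[log]x*abc]':
  pos 1: '{' -> SPECIAL
  pos 5: '|' -> SPECIAL
  pos 9: '}' -> SPECIAL
  pos 13: '[' -> SPECIAL
  pos 17: ']' -> SPECIAL
  pos 19: '*' -> SPECIAL
  pos 23: ']' -> SPECIAL
Special chars found: ['{', '|', '}', '[', ']', '*', ']']
Total: 7

7


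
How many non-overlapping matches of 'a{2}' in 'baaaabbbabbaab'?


Pattern 'a{2}' matches exactly 2 consecutive a's (greedy, non-overlapping).
String: 'baaaabbbabbaab'
Scanning for runs of a's:
  Run at pos 1: 'aaaa' (length 4) -> 2 match(es)
  Run at pos 8: 'a' (length 1) -> 0 match(es)
  Run at pos 11: 'aa' (length 2) -> 1 match(es)
Matches found: ['aa', 'aa', 'aa']
Total: 3

3


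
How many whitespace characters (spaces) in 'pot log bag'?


\s matches whitespace characters (spaces, tabs, etc.).
Text: 'pot log bag'
This text has 3 words separated by spaces.
Number of spaces = number of words - 1 = 3 - 1 = 2

2


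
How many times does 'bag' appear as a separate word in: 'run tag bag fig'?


Scanning each word for exact match 'bag':
  Word 1: 'run' -> no
  Word 2: 'tag' -> no
  Word 3: 'bag' -> MATCH
  Word 4: 'fig' -> no
Total matches: 1

1


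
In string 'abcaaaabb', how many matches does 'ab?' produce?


Pattern 'ab?' matches 'a' optionally followed by 'b'.
String: 'abcaaaabb'
Scanning left to right for 'a' then checking next char:
  Match 1: 'ab' (a followed by b)
  Match 2: 'a' (a not followed by b)
  Match 3: 'a' (a not followed by b)
  Match 4: 'a' (a not followed by b)
  Match 5: 'ab' (a followed by b)
Total matches: 5

5


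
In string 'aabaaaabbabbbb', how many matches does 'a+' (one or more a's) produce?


Pattern 'a+' matches one or more consecutive a's.
String: 'aabaaaabbabbbb'
Scanning for runs of a:
  Match 1: 'aa' (length 2)
  Match 2: 'aaaa' (length 4)
  Match 3: 'a' (length 1)
Total matches: 3

3


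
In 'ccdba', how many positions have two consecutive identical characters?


Looking for consecutive identical characters in 'ccdba':
  pos 0-1: 'c' vs 'c' -> MATCH ('cc')
  pos 1-2: 'c' vs 'd' -> different
  pos 2-3: 'd' vs 'b' -> different
  pos 3-4: 'b' vs 'a' -> different
Consecutive identical pairs: ['cc']
Count: 1

1


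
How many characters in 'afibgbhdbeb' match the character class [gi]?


Character class [gi] matches any of: {g, i}
Scanning string 'afibgbhdbeb' character by character:
  pos 0: 'a' -> no
  pos 1: 'f' -> no
  pos 2: 'i' -> MATCH
  pos 3: 'b' -> no
  pos 4: 'g' -> MATCH
  pos 5: 'b' -> no
  pos 6: 'h' -> no
  pos 7: 'd' -> no
  pos 8: 'b' -> no
  pos 9: 'e' -> no
  pos 10: 'b' -> no
Total matches: 2

2


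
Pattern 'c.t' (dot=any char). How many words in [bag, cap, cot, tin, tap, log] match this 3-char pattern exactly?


Pattern 'c.t' means: starts with 'c', any single char, ends with 't'.
Checking each word (must be exactly 3 chars):
  'bag' (len=3): no
  'cap' (len=3): no
  'cot' (len=3): MATCH
  'tin' (len=3): no
  'tap' (len=3): no
  'log' (len=3): no
Matching words: ['cot']
Total: 1

1


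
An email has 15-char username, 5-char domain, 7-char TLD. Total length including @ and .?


An email address has format: username@domain.tld
Username length: 15
'@' character: 1
Domain length: 5
'.' character: 1
TLD length: 7
Total = 15 + 1 + 5 + 1 + 7 = 29

29


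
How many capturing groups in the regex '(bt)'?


To count capturing groups, count each '(' that starts a group.
Pattern: '(bt)'
Walking through the pattern:
  Position 0: '(' -> group #1
Total capturing groups: 1

1


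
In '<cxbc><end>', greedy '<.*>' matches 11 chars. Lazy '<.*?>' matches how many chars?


Greedy '<.*>' tries to match as MUCH as possible.
Lazy '<.*?>' tries to match as LITTLE as possible.

String: '<cxbc><end>'
Greedy '<.*>' starts at first '<' and extends to the LAST '>': '<cxbc><end>' (11 chars)
Lazy '<.*?>' starts at first '<' and stops at the FIRST '>': '<cxbc>' (6 chars)

6


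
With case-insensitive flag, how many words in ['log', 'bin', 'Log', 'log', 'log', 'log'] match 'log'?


Case-insensitive matching: compare each word's lowercase form to 'log'.
  'log' -> lower='log' -> MATCH
  'bin' -> lower='bin' -> no
  'Log' -> lower='log' -> MATCH
  'log' -> lower='log' -> MATCH
  'log' -> lower='log' -> MATCH
  'log' -> lower='log' -> MATCH
Matches: ['log', 'Log', 'log', 'log', 'log']
Count: 5

5


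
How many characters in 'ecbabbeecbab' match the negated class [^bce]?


Negated class [^bce] matches any char NOT in {b, c, e}
Scanning 'ecbabbeecbab':
  pos 0: 'e' -> no (excluded)
  pos 1: 'c' -> no (excluded)
  pos 2: 'b' -> no (excluded)
  pos 3: 'a' -> MATCH
  pos 4: 'b' -> no (excluded)
  pos 5: 'b' -> no (excluded)
  pos 6: 'e' -> no (excluded)
  pos 7: 'e' -> no (excluded)
  pos 8: 'c' -> no (excluded)
  pos 9: 'b' -> no (excluded)
  pos 10: 'a' -> MATCH
  pos 11: 'b' -> no (excluded)
Total matches: 2

2


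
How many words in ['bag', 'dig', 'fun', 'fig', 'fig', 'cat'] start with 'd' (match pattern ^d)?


Pattern ^d anchors to start of word. Check which words begin with 'd':
  'bag' -> no
  'dig' -> MATCH (starts with 'd')
  'fun' -> no
  'fig' -> no
  'fig' -> no
  'cat' -> no
Matching words: ['dig']
Count: 1

1


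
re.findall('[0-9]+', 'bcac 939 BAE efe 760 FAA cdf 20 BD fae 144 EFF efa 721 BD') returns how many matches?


Pattern '[0-9]+' finds one or more digits.
Text: 'bcac 939 BAE efe 760 FAA cdf 20 BD fae 144 EFF efa 721 BD'
Scanning for matches:
  Match 1: '939'
  Match 2: '760'
  Match 3: '20'
  Match 4: '144'
  Match 5: '721'
Total matches: 5

5


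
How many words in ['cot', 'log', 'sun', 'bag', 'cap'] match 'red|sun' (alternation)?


Alternation 'red|sun' matches either 'red' or 'sun'.
Checking each word:
  'cot' -> no
  'log' -> no
  'sun' -> MATCH
  'bag' -> no
  'cap' -> no
Matches: ['sun']
Count: 1

1


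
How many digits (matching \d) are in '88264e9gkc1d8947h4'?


\d matches any digit 0-9.
Scanning '88264e9gkc1d8947h4':
  pos 0: '8' -> DIGIT
  pos 1: '8' -> DIGIT
  pos 2: '2' -> DIGIT
  pos 3: '6' -> DIGIT
  pos 4: '4' -> DIGIT
  pos 6: '9' -> DIGIT
  pos 10: '1' -> DIGIT
  pos 12: '8' -> DIGIT
  pos 13: '9' -> DIGIT
  pos 14: '4' -> DIGIT
  pos 15: '7' -> DIGIT
  pos 17: '4' -> DIGIT
Digits found: ['8', '8', '2', '6', '4', '9', '1', '8', '9', '4', '7', '4']
Total: 12

12


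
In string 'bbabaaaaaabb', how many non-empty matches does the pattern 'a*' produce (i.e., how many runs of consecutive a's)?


Pattern 'a*' matches zero or more a's. We want non-empty runs of consecutive a's.
String: 'bbabaaaaaabb'
Walking through the string to find runs of a's:
  Run 1: positions 2-2 -> 'a'
  Run 2: positions 4-9 -> 'aaaaaa'
Non-empty runs found: ['a', 'aaaaaa']
Count: 2

2


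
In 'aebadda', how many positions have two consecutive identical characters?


Looking for consecutive identical characters in 'aebadda':
  pos 0-1: 'a' vs 'e' -> different
  pos 1-2: 'e' vs 'b' -> different
  pos 2-3: 'b' vs 'a' -> different
  pos 3-4: 'a' vs 'd' -> different
  pos 4-5: 'd' vs 'd' -> MATCH ('dd')
  pos 5-6: 'd' vs 'a' -> different
Consecutive identical pairs: ['dd']
Count: 1

1


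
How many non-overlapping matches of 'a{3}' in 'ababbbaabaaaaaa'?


Pattern 'a{3}' matches exactly 3 consecutive a's (greedy, non-overlapping).
String: 'ababbbaabaaaaaa'
Scanning for runs of a's:
  Run at pos 0: 'a' (length 1) -> 0 match(es)
  Run at pos 2: 'a' (length 1) -> 0 match(es)
  Run at pos 6: 'aa' (length 2) -> 0 match(es)
  Run at pos 9: 'aaaaaa' (length 6) -> 2 match(es)
Matches found: ['aaa', 'aaa']
Total: 2

2


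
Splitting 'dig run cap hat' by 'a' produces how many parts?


Splitting by 'a' breaks the string at each occurrence of the separator.
Text: 'dig run cap hat'
Parts after split:
  Part 1: 'dig run c'
  Part 2: 'p h'
  Part 3: 't'
Total parts: 3

3


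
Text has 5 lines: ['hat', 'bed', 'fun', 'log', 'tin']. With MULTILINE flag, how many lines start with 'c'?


With MULTILINE flag, ^ matches the start of each line.
Lines: ['hat', 'bed', 'fun', 'log', 'tin']
Checking which lines start with 'c':
  Line 1: 'hat' -> no
  Line 2: 'bed' -> no
  Line 3: 'fun' -> no
  Line 4: 'log' -> no
  Line 5: 'tin' -> no
Matching lines: []
Count: 0

0


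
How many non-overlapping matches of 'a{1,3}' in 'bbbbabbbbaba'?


Pattern 'a{1,3}' matches between 1 and 3 consecutive a's (greedy).
String: 'bbbbabbbbaba'
Finding runs of a's and applying greedy matching:
  Run at pos 4: 'a' (length 1)
  Run at pos 9: 'a' (length 1)
  Run at pos 11: 'a' (length 1)
Matches: ['a', 'a', 'a']
Count: 3

3


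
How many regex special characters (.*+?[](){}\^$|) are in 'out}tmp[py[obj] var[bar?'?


Regex special characters are: . * + ? [ ] ( ) { } \ ^ $ |
Scanning 'out}tmp[py[obj] var[bar?':
  pos 3: '}' -> SPECIAL
  pos 7: '[' -> SPECIAL
  pos 10: '[' -> SPECIAL
  pos 14: ']' -> SPECIAL
  pos 19: '[' -> SPECIAL
  pos 23: '?' -> SPECIAL
Special chars found: ['}', '[', '[', ']', '[', '?']
Total: 6

6


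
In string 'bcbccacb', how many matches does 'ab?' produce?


Pattern 'ab?' matches 'a' optionally followed by 'b'.
String: 'bcbccacb'
Scanning left to right for 'a' then checking next char:
  Match 1: 'a' (a not followed by b)
Total matches: 1

1


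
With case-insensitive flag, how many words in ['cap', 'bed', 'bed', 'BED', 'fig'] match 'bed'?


Case-insensitive matching: compare each word's lowercase form to 'bed'.
  'cap' -> lower='cap' -> no
  'bed' -> lower='bed' -> MATCH
  'bed' -> lower='bed' -> MATCH
  'BED' -> lower='bed' -> MATCH
  'fig' -> lower='fig' -> no
Matches: ['bed', 'bed', 'BED']
Count: 3

3


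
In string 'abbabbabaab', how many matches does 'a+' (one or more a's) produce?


Pattern 'a+' matches one or more consecutive a's.
String: 'abbabbabaab'
Scanning for runs of a:
  Match 1: 'a' (length 1)
  Match 2: 'a' (length 1)
  Match 3: 'a' (length 1)
  Match 4: 'aa' (length 2)
Total matches: 4

4


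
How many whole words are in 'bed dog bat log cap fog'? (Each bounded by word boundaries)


Word boundaries (\b) mark the start/end of each word.
Text: 'bed dog bat log cap fog'
Splitting by whitespace:
  Word 1: 'bed'
  Word 2: 'dog'
  Word 3: 'bat'
  Word 4: 'log'
  Word 5: 'cap'
  Word 6: 'fog'
Total whole words: 6

6


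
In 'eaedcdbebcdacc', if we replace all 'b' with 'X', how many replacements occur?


re.sub('b', 'X', text) replaces every occurrence of 'b' with 'X'.
Text: 'eaedcdbebcdacc'
Scanning for 'b':
  pos 6: 'b' -> replacement #1
  pos 8: 'b' -> replacement #2
Total replacements: 2

2


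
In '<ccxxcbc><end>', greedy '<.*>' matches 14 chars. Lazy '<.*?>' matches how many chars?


Greedy '<.*>' tries to match as MUCH as possible.
Lazy '<.*?>' tries to match as LITTLE as possible.

String: '<ccxxcbc><end>'
Greedy '<.*>' starts at first '<' and extends to the LAST '>': '<ccxxcbc><end>' (14 chars)
Lazy '<.*?>' starts at first '<' and stops at the FIRST '>': '<ccxxcbc>' (9 chars)

9


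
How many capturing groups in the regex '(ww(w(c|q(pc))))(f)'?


To count capturing groups, count each '(' that starts a group.
Pattern: '(ww(w(c|q(pc))))(f)'
Walking through the pattern:
  Position 0: '(' -> group #1
  Position 3: '(' -> group #2
  Position 5: '(' -> group #3
  Position 9: '(' -> group #4
  Position 16: '(' -> group #5
Total capturing groups: 5

5


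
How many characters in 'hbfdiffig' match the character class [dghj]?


Character class [dghj] matches any of: {d, g, h, j}
Scanning string 'hbfdiffig' character by character:
  pos 0: 'h' -> MATCH
  pos 1: 'b' -> no
  pos 2: 'f' -> no
  pos 3: 'd' -> MATCH
  pos 4: 'i' -> no
  pos 5: 'f' -> no
  pos 6: 'f' -> no
  pos 7: 'i' -> no
  pos 8: 'g' -> MATCH
Total matches: 3

3


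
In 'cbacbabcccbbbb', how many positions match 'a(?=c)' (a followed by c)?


Lookahead 'a(?=c)' matches 'a' only when followed by 'c'.
String: 'cbacbabcccbbbb'
Checking each position where char is 'a':
  pos 2: 'a' -> MATCH (next='c')
  pos 5: 'a' -> no (next='b')
Matching positions: [2]
Count: 1

1


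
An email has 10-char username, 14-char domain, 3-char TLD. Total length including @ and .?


An email address has format: username@domain.tld
Username length: 10
'@' character: 1
Domain length: 14
'.' character: 1
TLD length: 3
Total = 10 + 1 + 14 + 1 + 3 = 29

29


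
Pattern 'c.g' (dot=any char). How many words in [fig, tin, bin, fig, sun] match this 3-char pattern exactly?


Pattern 'c.g' means: starts with 'c', any single char, ends with 'g'.
Checking each word (must be exactly 3 chars):
  'fig' (len=3): no
  'tin' (len=3): no
  'bin' (len=3): no
  'fig' (len=3): no
  'sun' (len=3): no
Matching words: []
Total: 0

0


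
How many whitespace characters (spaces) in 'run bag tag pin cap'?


\s matches whitespace characters (spaces, tabs, etc.).
Text: 'run bag tag pin cap'
This text has 5 words separated by spaces.
Number of spaces = number of words - 1 = 5 - 1 = 4

4


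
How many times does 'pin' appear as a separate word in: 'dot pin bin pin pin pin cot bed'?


Scanning each word for exact match 'pin':
  Word 1: 'dot' -> no
  Word 2: 'pin' -> MATCH
  Word 3: 'bin' -> no
  Word 4: 'pin' -> MATCH
  Word 5: 'pin' -> MATCH
  Word 6: 'pin' -> MATCH
  Word 7: 'cot' -> no
  Word 8: 'bed' -> no
Total matches: 4

4


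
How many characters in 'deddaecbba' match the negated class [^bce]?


Negated class [^bce] matches any char NOT in {b, c, e}
Scanning 'deddaecbba':
  pos 0: 'd' -> MATCH
  pos 1: 'e' -> no (excluded)
  pos 2: 'd' -> MATCH
  pos 3: 'd' -> MATCH
  pos 4: 'a' -> MATCH
  pos 5: 'e' -> no (excluded)
  pos 6: 'c' -> no (excluded)
  pos 7: 'b' -> no (excluded)
  pos 8: 'b' -> no (excluded)
  pos 9: 'a' -> MATCH
Total matches: 5

5


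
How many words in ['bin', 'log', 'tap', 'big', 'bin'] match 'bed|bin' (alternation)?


Alternation 'bed|bin' matches either 'bed' or 'bin'.
Checking each word:
  'bin' -> MATCH
  'log' -> no
  'tap' -> no
  'big' -> no
  'bin' -> MATCH
Matches: ['bin', 'bin']
Count: 2

2


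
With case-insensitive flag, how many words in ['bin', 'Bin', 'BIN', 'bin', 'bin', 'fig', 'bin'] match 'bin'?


Case-insensitive matching: compare each word's lowercase form to 'bin'.
  'bin' -> lower='bin' -> MATCH
  'Bin' -> lower='bin' -> MATCH
  'BIN' -> lower='bin' -> MATCH
  'bin' -> lower='bin' -> MATCH
  'bin' -> lower='bin' -> MATCH
  'fig' -> lower='fig' -> no
  'bin' -> lower='bin' -> MATCH
Matches: ['bin', 'Bin', 'BIN', 'bin', 'bin', 'bin']
Count: 6

6


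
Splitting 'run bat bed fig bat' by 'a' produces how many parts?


Splitting by 'a' breaks the string at each occurrence of the separator.
Text: 'run bat bed fig bat'
Parts after split:
  Part 1: 'run b'
  Part 2: 't bed fig b'
  Part 3: 't'
Total parts: 3

3


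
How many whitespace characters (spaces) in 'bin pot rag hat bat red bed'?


\s matches whitespace characters (spaces, tabs, etc.).
Text: 'bin pot rag hat bat red bed'
This text has 7 words separated by spaces.
Number of spaces = number of words - 1 = 7 - 1 = 6

6


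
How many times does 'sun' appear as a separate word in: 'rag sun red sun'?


Scanning each word for exact match 'sun':
  Word 1: 'rag' -> no
  Word 2: 'sun' -> MATCH
  Word 3: 'red' -> no
  Word 4: 'sun' -> MATCH
Total matches: 2

2


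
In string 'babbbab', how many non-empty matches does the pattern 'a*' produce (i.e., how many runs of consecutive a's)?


Pattern 'a*' matches zero or more a's. We want non-empty runs of consecutive a's.
String: 'babbbab'
Walking through the string to find runs of a's:
  Run 1: positions 1-1 -> 'a'
  Run 2: positions 5-5 -> 'a'
Non-empty runs found: ['a', 'a']
Count: 2

2


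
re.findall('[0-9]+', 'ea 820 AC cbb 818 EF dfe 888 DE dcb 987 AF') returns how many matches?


Pattern '[0-9]+' finds one or more digits.
Text: 'ea 820 AC cbb 818 EF dfe 888 DE dcb 987 AF'
Scanning for matches:
  Match 1: '820'
  Match 2: '818'
  Match 3: '888'
  Match 4: '987'
Total matches: 4

4


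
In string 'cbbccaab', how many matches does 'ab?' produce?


Pattern 'ab?' matches 'a' optionally followed by 'b'.
String: 'cbbccaab'
Scanning left to right for 'a' then checking next char:
  Match 1: 'a' (a not followed by b)
  Match 2: 'ab' (a followed by b)
Total matches: 2

2


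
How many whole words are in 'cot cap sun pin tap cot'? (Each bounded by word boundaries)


Word boundaries (\b) mark the start/end of each word.
Text: 'cot cap sun pin tap cot'
Splitting by whitespace:
  Word 1: 'cot'
  Word 2: 'cap'
  Word 3: 'sun'
  Word 4: 'pin'
  Word 5: 'tap'
  Word 6: 'cot'
Total whole words: 6

6


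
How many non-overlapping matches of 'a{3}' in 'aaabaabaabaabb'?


Pattern 'a{3}' matches exactly 3 consecutive a's (greedy, non-overlapping).
String: 'aaabaabaabaabb'
Scanning for runs of a's:
  Run at pos 0: 'aaa' (length 3) -> 1 match(es)
  Run at pos 4: 'aa' (length 2) -> 0 match(es)
  Run at pos 7: 'aa' (length 2) -> 0 match(es)
  Run at pos 10: 'aa' (length 2) -> 0 match(es)
Matches found: ['aaa']
Total: 1

1


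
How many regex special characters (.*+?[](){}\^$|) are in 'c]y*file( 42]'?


Regex special characters are: . * + ? [ ] ( ) { } \ ^ $ |
Scanning 'c]y*file( 42]':
  pos 1: ']' -> SPECIAL
  pos 3: '*' -> SPECIAL
  pos 8: '(' -> SPECIAL
  pos 12: ']' -> SPECIAL
Special chars found: [']', '*', '(', ']']
Total: 4

4


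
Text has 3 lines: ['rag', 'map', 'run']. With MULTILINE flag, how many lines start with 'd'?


With MULTILINE flag, ^ matches the start of each line.
Lines: ['rag', 'map', 'run']
Checking which lines start with 'd':
  Line 1: 'rag' -> no
  Line 2: 'map' -> no
  Line 3: 'run' -> no
Matching lines: []
Count: 0

0


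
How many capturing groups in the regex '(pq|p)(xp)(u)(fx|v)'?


To count capturing groups, count each '(' that starts a group.
Pattern: '(pq|p)(xp)(u)(fx|v)'
Walking through the pattern:
  Position 0: '(' -> group #1
  Position 6: '(' -> group #2
  Position 10: '(' -> group #3
  Position 13: '(' -> group #4
Total capturing groups: 4

4


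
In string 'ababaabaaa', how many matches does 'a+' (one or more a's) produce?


Pattern 'a+' matches one or more consecutive a's.
String: 'ababaabaaa'
Scanning for runs of a:
  Match 1: 'a' (length 1)
  Match 2: 'a' (length 1)
  Match 3: 'aa' (length 2)
  Match 4: 'aaa' (length 3)
Total matches: 4

4


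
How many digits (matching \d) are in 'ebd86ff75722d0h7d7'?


\d matches any digit 0-9.
Scanning 'ebd86ff75722d0h7d7':
  pos 3: '8' -> DIGIT
  pos 4: '6' -> DIGIT
  pos 7: '7' -> DIGIT
  pos 8: '5' -> DIGIT
  pos 9: '7' -> DIGIT
  pos 10: '2' -> DIGIT
  pos 11: '2' -> DIGIT
  pos 13: '0' -> DIGIT
  pos 15: '7' -> DIGIT
  pos 17: '7' -> DIGIT
Digits found: ['8', '6', '7', '5', '7', '2', '2', '0', '7', '7']
Total: 10

10


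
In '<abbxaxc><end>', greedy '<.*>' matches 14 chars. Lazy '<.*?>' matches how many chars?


Greedy '<.*>' tries to match as MUCH as possible.
Lazy '<.*?>' tries to match as LITTLE as possible.

String: '<abbxaxc><end>'
Greedy '<.*>' starts at first '<' and extends to the LAST '>': '<abbxaxc><end>' (14 chars)
Lazy '<.*?>' starts at first '<' and stops at the FIRST '>': '<abbxaxc>' (9 chars)

9


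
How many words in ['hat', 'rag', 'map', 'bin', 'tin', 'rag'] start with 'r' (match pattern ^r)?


Pattern ^r anchors to start of word. Check which words begin with 'r':
  'hat' -> no
  'rag' -> MATCH (starts with 'r')
  'map' -> no
  'bin' -> no
  'tin' -> no
  'rag' -> MATCH (starts with 'r')
Matching words: ['rag', 'rag']
Count: 2

2


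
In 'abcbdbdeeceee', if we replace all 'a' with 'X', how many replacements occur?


re.sub('a', 'X', text) replaces every occurrence of 'a' with 'X'.
Text: 'abcbdbdeeceee'
Scanning for 'a':
  pos 0: 'a' -> replacement #1
Total replacements: 1

1


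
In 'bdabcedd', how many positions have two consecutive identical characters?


Looking for consecutive identical characters in 'bdabcedd':
  pos 0-1: 'b' vs 'd' -> different
  pos 1-2: 'd' vs 'a' -> different
  pos 2-3: 'a' vs 'b' -> different
  pos 3-4: 'b' vs 'c' -> different
  pos 4-5: 'c' vs 'e' -> different
  pos 5-6: 'e' vs 'd' -> different
  pos 6-7: 'd' vs 'd' -> MATCH ('dd')
Consecutive identical pairs: ['dd']
Count: 1

1


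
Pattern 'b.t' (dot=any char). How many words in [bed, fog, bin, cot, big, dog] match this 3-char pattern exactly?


Pattern 'b.t' means: starts with 'b', any single char, ends with 't'.
Checking each word (must be exactly 3 chars):
  'bed' (len=3): no
  'fog' (len=3): no
  'bin' (len=3): no
  'cot' (len=3): no
  'big' (len=3): no
  'dog' (len=3): no
Matching words: []
Total: 0

0


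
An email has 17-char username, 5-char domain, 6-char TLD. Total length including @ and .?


An email address has format: username@domain.tld
Username length: 17
'@' character: 1
Domain length: 5
'.' character: 1
TLD length: 6
Total = 17 + 1 + 5 + 1 + 6 = 30

30


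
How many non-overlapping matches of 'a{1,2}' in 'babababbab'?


Pattern 'a{1,2}' matches between 1 and 2 consecutive a's (greedy).
String: 'babababbab'
Finding runs of a's and applying greedy matching:
  Run at pos 1: 'a' (length 1)
  Run at pos 3: 'a' (length 1)
  Run at pos 5: 'a' (length 1)
  Run at pos 8: 'a' (length 1)
Matches: ['a', 'a', 'a', 'a']
Count: 4

4


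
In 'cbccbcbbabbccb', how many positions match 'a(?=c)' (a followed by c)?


Lookahead 'a(?=c)' matches 'a' only when followed by 'c'.
String: 'cbccbcbbabbccb'
Checking each position where char is 'a':
  pos 8: 'a' -> no (next='b')
Matching positions: []
Count: 0

0


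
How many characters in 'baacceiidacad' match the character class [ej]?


Character class [ej] matches any of: {e, j}
Scanning string 'baacceiidacad' character by character:
  pos 0: 'b' -> no
  pos 1: 'a' -> no
  pos 2: 'a' -> no
  pos 3: 'c' -> no
  pos 4: 'c' -> no
  pos 5: 'e' -> MATCH
  pos 6: 'i' -> no
  pos 7: 'i' -> no
  pos 8: 'd' -> no
  pos 9: 'a' -> no
  pos 10: 'c' -> no
  pos 11: 'a' -> no
  pos 12: 'd' -> no
Total matches: 1

1


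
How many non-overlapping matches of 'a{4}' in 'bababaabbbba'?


Pattern 'a{4}' matches exactly 4 consecutive a's (greedy, non-overlapping).
String: 'bababaabbbba'
Scanning for runs of a's:
  Run at pos 1: 'a' (length 1) -> 0 match(es)
  Run at pos 3: 'a' (length 1) -> 0 match(es)
  Run at pos 5: 'aa' (length 2) -> 0 match(es)
  Run at pos 11: 'a' (length 1) -> 0 match(es)
Matches found: []
Total: 0

0


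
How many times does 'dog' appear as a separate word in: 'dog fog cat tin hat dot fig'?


Scanning each word for exact match 'dog':
  Word 1: 'dog' -> MATCH
  Word 2: 'fog' -> no
  Word 3: 'cat' -> no
  Word 4: 'tin' -> no
  Word 5: 'hat' -> no
  Word 6: 'dot' -> no
  Word 7: 'fig' -> no
Total matches: 1

1


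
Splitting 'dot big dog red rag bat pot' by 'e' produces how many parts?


Splitting by 'e' breaks the string at each occurrence of the separator.
Text: 'dot big dog red rag bat pot'
Parts after split:
  Part 1: 'dot big dog r'
  Part 2: 'd rag bat pot'
Total parts: 2

2


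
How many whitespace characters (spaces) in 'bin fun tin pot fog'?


\s matches whitespace characters (spaces, tabs, etc.).
Text: 'bin fun tin pot fog'
This text has 5 words separated by spaces.
Number of spaces = number of words - 1 = 5 - 1 = 4

4


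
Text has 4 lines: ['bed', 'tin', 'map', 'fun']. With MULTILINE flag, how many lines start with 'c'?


With MULTILINE flag, ^ matches the start of each line.
Lines: ['bed', 'tin', 'map', 'fun']
Checking which lines start with 'c':
  Line 1: 'bed' -> no
  Line 2: 'tin' -> no
  Line 3: 'map' -> no
  Line 4: 'fun' -> no
Matching lines: []
Count: 0

0


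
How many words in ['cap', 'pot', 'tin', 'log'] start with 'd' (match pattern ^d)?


Pattern ^d anchors to start of word. Check which words begin with 'd':
  'cap' -> no
  'pot' -> no
  'tin' -> no
  'log' -> no
Matching words: []
Count: 0

0


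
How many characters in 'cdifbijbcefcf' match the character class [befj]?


Character class [befj] matches any of: {b, e, f, j}
Scanning string 'cdifbijbcefcf' character by character:
  pos 0: 'c' -> no
  pos 1: 'd' -> no
  pos 2: 'i' -> no
  pos 3: 'f' -> MATCH
  pos 4: 'b' -> MATCH
  pos 5: 'i' -> no
  pos 6: 'j' -> MATCH
  pos 7: 'b' -> MATCH
  pos 8: 'c' -> no
  pos 9: 'e' -> MATCH
  pos 10: 'f' -> MATCH
  pos 11: 'c' -> no
  pos 12: 'f' -> MATCH
Total matches: 7

7


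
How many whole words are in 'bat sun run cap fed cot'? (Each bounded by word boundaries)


Word boundaries (\b) mark the start/end of each word.
Text: 'bat sun run cap fed cot'
Splitting by whitespace:
  Word 1: 'bat'
  Word 2: 'sun'
  Word 3: 'run'
  Word 4: 'cap'
  Word 5: 'fed'
  Word 6: 'cot'
Total whole words: 6

6


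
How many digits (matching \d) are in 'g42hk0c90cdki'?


\d matches any digit 0-9.
Scanning 'g42hk0c90cdki':
  pos 1: '4' -> DIGIT
  pos 2: '2' -> DIGIT
  pos 5: '0' -> DIGIT
  pos 7: '9' -> DIGIT
  pos 8: '0' -> DIGIT
Digits found: ['4', '2', '0', '9', '0']
Total: 5

5


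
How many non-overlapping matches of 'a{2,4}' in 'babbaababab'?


Pattern 'a{2,4}' matches between 2 and 4 consecutive a's (greedy).
String: 'babbaababab'
Finding runs of a's and applying greedy matching:
  Run at pos 1: 'a' (length 1)
  Run at pos 4: 'aa' (length 2)
  Run at pos 7: 'a' (length 1)
  Run at pos 9: 'a' (length 1)
Matches: ['aa']
Count: 1

1


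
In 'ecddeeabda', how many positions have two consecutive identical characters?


Looking for consecutive identical characters in 'ecddeeabda':
  pos 0-1: 'e' vs 'c' -> different
  pos 1-2: 'c' vs 'd' -> different
  pos 2-3: 'd' vs 'd' -> MATCH ('dd')
  pos 3-4: 'd' vs 'e' -> different
  pos 4-5: 'e' vs 'e' -> MATCH ('ee')
  pos 5-6: 'e' vs 'a' -> different
  pos 6-7: 'a' vs 'b' -> different
  pos 7-8: 'b' vs 'd' -> different
  pos 8-9: 'd' vs 'a' -> different
Consecutive identical pairs: ['dd', 'ee']
Count: 2

2


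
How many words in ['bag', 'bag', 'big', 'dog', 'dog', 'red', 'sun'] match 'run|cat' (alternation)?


Alternation 'run|cat' matches either 'run' or 'cat'.
Checking each word:
  'bag' -> no
  'bag' -> no
  'big' -> no
  'dog' -> no
  'dog' -> no
  'red' -> no
  'sun' -> no
Matches: []
Count: 0

0


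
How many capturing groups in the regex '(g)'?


To count capturing groups, count each '(' that starts a group.
Pattern: '(g)'
Walking through the pattern:
  Position 0: '(' -> group #1
Total capturing groups: 1

1


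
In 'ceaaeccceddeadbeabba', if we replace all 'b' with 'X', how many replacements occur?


re.sub('b', 'X', text) replaces every occurrence of 'b' with 'X'.
Text: 'ceaaeccceddeadbeabba'
Scanning for 'b':
  pos 14: 'b' -> replacement #1
  pos 17: 'b' -> replacement #2
  pos 18: 'b' -> replacement #3
Total replacements: 3

3


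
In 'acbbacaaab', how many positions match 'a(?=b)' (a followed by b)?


Lookahead 'a(?=b)' matches 'a' only when followed by 'b'.
String: 'acbbacaaab'
Checking each position where char is 'a':
  pos 0: 'a' -> no (next='c')
  pos 4: 'a' -> no (next='c')
  pos 6: 'a' -> no (next='a')
  pos 7: 'a' -> no (next='a')
  pos 8: 'a' -> MATCH (next='b')
Matching positions: [8]
Count: 1

1


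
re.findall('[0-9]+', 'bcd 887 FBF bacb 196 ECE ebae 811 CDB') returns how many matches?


Pattern '[0-9]+' finds one or more digits.
Text: 'bcd 887 FBF bacb 196 ECE ebae 811 CDB'
Scanning for matches:
  Match 1: '887'
  Match 2: '196'
  Match 3: '811'
Total matches: 3

3


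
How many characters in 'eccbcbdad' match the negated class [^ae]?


Negated class [^ae] matches any char NOT in {a, e}
Scanning 'eccbcbdad':
  pos 0: 'e' -> no (excluded)
  pos 1: 'c' -> MATCH
  pos 2: 'c' -> MATCH
  pos 3: 'b' -> MATCH
  pos 4: 'c' -> MATCH
  pos 5: 'b' -> MATCH
  pos 6: 'd' -> MATCH
  pos 7: 'a' -> no (excluded)
  pos 8: 'd' -> MATCH
Total matches: 7

7


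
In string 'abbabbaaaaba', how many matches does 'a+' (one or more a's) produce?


Pattern 'a+' matches one or more consecutive a's.
String: 'abbabbaaaaba'
Scanning for runs of a:
  Match 1: 'a' (length 1)
  Match 2: 'a' (length 1)
  Match 3: 'aaaa' (length 4)
  Match 4: 'a' (length 1)
Total matches: 4

4


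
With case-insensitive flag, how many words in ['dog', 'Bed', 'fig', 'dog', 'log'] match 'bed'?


Case-insensitive matching: compare each word's lowercase form to 'bed'.
  'dog' -> lower='dog' -> no
  'Bed' -> lower='bed' -> MATCH
  'fig' -> lower='fig' -> no
  'dog' -> lower='dog' -> no
  'log' -> lower='log' -> no
Matches: ['Bed']
Count: 1

1


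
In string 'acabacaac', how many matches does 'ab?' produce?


Pattern 'ab?' matches 'a' optionally followed by 'b'.
String: 'acabacaac'
Scanning left to right for 'a' then checking next char:
  Match 1: 'a' (a not followed by b)
  Match 2: 'ab' (a followed by b)
  Match 3: 'a' (a not followed by b)
  Match 4: 'a' (a not followed by b)
  Match 5: 'a' (a not followed by b)
Total matches: 5

5


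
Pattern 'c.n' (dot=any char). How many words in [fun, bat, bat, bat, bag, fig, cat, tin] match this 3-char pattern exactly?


Pattern 'c.n' means: starts with 'c', any single char, ends with 'n'.
Checking each word (must be exactly 3 chars):
  'fun' (len=3): no
  'bat' (len=3): no
  'bat' (len=3): no
  'bat' (len=3): no
  'bag' (len=3): no
  'fig' (len=3): no
  'cat' (len=3): no
  'tin' (len=3): no
Matching words: []
Total: 0

0


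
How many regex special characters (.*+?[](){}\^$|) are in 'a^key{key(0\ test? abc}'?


Regex special characters are: . * + ? [ ] ( ) { } \ ^ $ |
Scanning 'a^key{key(0\ test? abc}':
  pos 1: '^' -> SPECIAL
  pos 5: '{' -> SPECIAL
  pos 9: '(' -> SPECIAL
  pos 11: '\' -> SPECIAL
  pos 17: '?' -> SPECIAL
  pos 22: '}' -> SPECIAL
Special chars found: ['^', '{', '(', '\\', '?', '}']
Total: 6

6


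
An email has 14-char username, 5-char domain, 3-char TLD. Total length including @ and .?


An email address has format: username@domain.tld
Username length: 14
'@' character: 1
Domain length: 5
'.' character: 1
TLD length: 3
Total = 14 + 1 + 5 + 1 + 3 = 24

24


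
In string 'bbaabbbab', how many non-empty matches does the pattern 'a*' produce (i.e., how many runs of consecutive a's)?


Pattern 'a*' matches zero or more a's. We want non-empty runs of consecutive a's.
String: 'bbaabbbab'
Walking through the string to find runs of a's:
  Run 1: positions 2-3 -> 'aa'
  Run 2: positions 7-7 -> 'a'
Non-empty runs found: ['aa', 'a']
Count: 2

2


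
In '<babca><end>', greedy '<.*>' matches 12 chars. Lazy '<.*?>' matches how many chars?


Greedy '<.*>' tries to match as MUCH as possible.
Lazy '<.*?>' tries to match as LITTLE as possible.

String: '<babca><end>'
Greedy '<.*>' starts at first '<' and extends to the LAST '>': '<babca><end>' (12 chars)
Lazy '<.*?>' starts at first '<' and stops at the FIRST '>': '<babca>' (7 chars)

7


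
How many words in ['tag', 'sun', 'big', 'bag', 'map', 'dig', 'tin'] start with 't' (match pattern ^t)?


Pattern ^t anchors to start of word. Check which words begin with 't':
  'tag' -> MATCH (starts with 't')
  'sun' -> no
  'big' -> no
  'bag' -> no
  'map' -> no
  'dig' -> no
  'tin' -> MATCH (starts with 't')
Matching words: ['tag', 'tin']
Count: 2

2


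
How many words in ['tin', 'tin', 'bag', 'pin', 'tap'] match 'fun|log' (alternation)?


Alternation 'fun|log' matches either 'fun' or 'log'.
Checking each word:
  'tin' -> no
  'tin' -> no
  'bag' -> no
  'pin' -> no
  'tap' -> no
Matches: []
Count: 0

0


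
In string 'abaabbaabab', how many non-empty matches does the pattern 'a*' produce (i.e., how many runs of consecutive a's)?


Pattern 'a*' matches zero or more a's. We want non-empty runs of consecutive a's.
String: 'abaabbaabab'
Walking through the string to find runs of a's:
  Run 1: positions 0-0 -> 'a'
  Run 2: positions 2-3 -> 'aa'
  Run 3: positions 6-7 -> 'aa'
  Run 4: positions 9-9 -> 'a'
Non-empty runs found: ['a', 'aa', 'aa', 'a']
Count: 4

4


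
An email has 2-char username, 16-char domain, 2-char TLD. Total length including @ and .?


An email address has format: username@domain.tld
Username length: 2
'@' character: 1
Domain length: 16
'.' character: 1
TLD length: 2
Total = 2 + 1 + 16 + 1 + 2 = 22

22


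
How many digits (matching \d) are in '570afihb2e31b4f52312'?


\d matches any digit 0-9.
Scanning '570afihb2e31b4f52312':
  pos 0: '5' -> DIGIT
  pos 1: '7' -> DIGIT
  pos 2: '0' -> DIGIT
  pos 8: '2' -> DIGIT
  pos 10: '3' -> DIGIT
  pos 11: '1' -> DIGIT
  pos 13: '4' -> DIGIT
  pos 15: '5' -> DIGIT
  pos 16: '2' -> DIGIT
  pos 17: '3' -> DIGIT
  pos 18: '1' -> DIGIT
  pos 19: '2' -> DIGIT
Digits found: ['5', '7', '0', '2', '3', '1', '4', '5', '2', '3', '1', '2']
Total: 12

12


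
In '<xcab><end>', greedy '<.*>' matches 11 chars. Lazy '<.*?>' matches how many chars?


Greedy '<.*>' tries to match as MUCH as possible.
Lazy '<.*?>' tries to match as LITTLE as possible.

String: '<xcab><end>'
Greedy '<.*>' starts at first '<' and extends to the LAST '>': '<xcab><end>' (11 chars)
Lazy '<.*?>' starts at first '<' and stops at the FIRST '>': '<xcab>' (6 chars)

6


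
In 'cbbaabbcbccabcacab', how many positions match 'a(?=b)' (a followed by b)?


Lookahead 'a(?=b)' matches 'a' only when followed by 'b'.
String: 'cbbaabbcbccabcacab'
Checking each position where char is 'a':
  pos 3: 'a' -> no (next='a')
  pos 4: 'a' -> MATCH (next='b')
  pos 11: 'a' -> MATCH (next='b')
  pos 14: 'a' -> no (next='c')
  pos 16: 'a' -> MATCH (next='b')
Matching positions: [4, 11, 16]
Count: 3

3


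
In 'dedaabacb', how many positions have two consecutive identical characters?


Looking for consecutive identical characters in 'dedaabacb':
  pos 0-1: 'd' vs 'e' -> different
  pos 1-2: 'e' vs 'd' -> different
  pos 2-3: 'd' vs 'a' -> different
  pos 3-4: 'a' vs 'a' -> MATCH ('aa')
  pos 4-5: 'a' vs 'b' -> different
  pos 5-6: 'b' vs 'a' -> different
  pos 6-7: 'a' vs 'c' -> different
  pos 7-8: 'c' vs 'b' -> different
Consecutive identical pairs: ['aa']
Count: 1

1


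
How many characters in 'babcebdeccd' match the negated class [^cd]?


Negated class [^cd] matches any char NOT in {c, d}
Scanning 'babcebdeccd':
  pos 0: 'b' -> MATCH
  pos 1: 'a' -> MATCH
  pos 2: 'b' -> MATCH
  pos 3: 'c' -> no (excluded)
  pos 4: 'e' -> MATCH
  pos 5: 'b' -> MATCH
  pos 6: 'd' -> no (excluded)
  pos 7: 'e' -> MATCH
  pos 8: 'c' -> no (excluded)
  pos 9: 'c' -> no (excluded)
  pos 10: 'd' -> no (excluded)
Total matches: 6

6


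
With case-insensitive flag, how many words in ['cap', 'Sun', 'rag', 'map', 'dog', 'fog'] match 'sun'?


Case-insensitive matching: compare each word's lowercase form to 'sun'.
  'cap' -> lower='cap' -> no
  'Sun' -> lower='sun' -> MATCH
  'rag' -> lower='rag' -> no
  'map' -> lower='map' -> no
  'dog' -> lower='dog' -> no
  'fog' -> lower='fog' -> no
Matches: ['Sun']
Count: 1

1


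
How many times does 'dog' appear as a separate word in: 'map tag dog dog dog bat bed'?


Scanning each word for exact match 'dog':
  Word 1: 'map' -> no
  Word 2: 'tag' -> no
  Word 3: 'dog' -> MATCH
  Word 4: 'dog' -> MATCH
  Word 5: 'dog' -> MATCH
  Word 6: 'bat' -> no
  Word 7: 'bed' -> no
Total matches: 3

3


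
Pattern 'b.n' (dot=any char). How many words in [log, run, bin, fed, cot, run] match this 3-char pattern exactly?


Pattern 'b.n' means: starts with 'b', any single char, ends with 'n'.
Checking each word (must be exactly 3 chars):
  'log' (len=3): no
  'run' (len=3): no
  'bin' (len=3): MATCH
  'fed' (len=3): no
  'cot' (len=3): no
  'run' (len=3): no
Matching words: ['bin']
Total: 1

1


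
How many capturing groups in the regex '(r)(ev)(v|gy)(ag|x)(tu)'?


To count capturing groups, count each '(' that starts a group.
Pattern: '(r)(ev)(v|gy)(ag|x)(tu)'
Walking through the pattern:
  Position 0: '(' -> group #1
  Position 3: '(' -> group #2
  Position 7: '(' -> group #3
  Position 13: '(' -> group #4
  Position 19: '(' -> group #5
Total capturing groups: 5

5


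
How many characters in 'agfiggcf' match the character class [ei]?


Character class [ei] matches any of: {e, i}
Scanning string 'agfiggcf' character by character:
  pos 0: 'a' -> no
  pos 1: 'g' -> no
  pos 2: 'f' -> no
  pos 3: 'i' -> MATCH
  pos 4: 'g' -> no
  pos 5: 'g' -> no
  pos 6: 'c' -> no
  pos 7: 'f' -> no
Total matches: 1

1


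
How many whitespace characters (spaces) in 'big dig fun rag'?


\s matches whitespace characters (spaces, tabs, etc.).
Text: 'big dig fun rag'
This text has 4 words separated by spaces.
Number of spaces = number of words - 1 = 4 - 1 = 3

3


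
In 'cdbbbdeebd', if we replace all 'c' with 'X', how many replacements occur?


re.sub('c', 'X', text) replaces every occurrence of 'c' with 'X'.
Text: 'cdbbbdeebd'
Scanning for 'c':
  pos 0: 'c' -> replacement #1
Total replacements: 1

1


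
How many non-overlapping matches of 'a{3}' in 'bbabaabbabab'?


Pattern 'a{3}' matches exactly 3 consecutive a's (greedy, non-overlapping).
String: 'bbabaabbabab'
Scanning for runs of a's:
  Run at pos 2: 'a' (length 1) -> 0 match(es)
  Run at pos 4: 'aa' (length 2) -> 0 match(es)
  Run at pos 8: 'a' (length 1) -> 0 match(es)
  Run at pos 10: 'a' (length 1) -> 0 match(es)
Matches found: []
Total: 0

0


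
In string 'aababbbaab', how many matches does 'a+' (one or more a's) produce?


Pattern 'a+' matches one or more consecutive a's.
String: 'aababbbaab'
Scanning for runs of a:
  Match 1: 'aa' (length 2)
  Match 2: 'a' (length 1)
  Match 3: 'aa' (length 2)
Total matches: 3

3


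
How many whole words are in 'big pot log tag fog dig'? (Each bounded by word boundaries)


Word boundaries (\b) mark the start/end of each word.
Text: 'big pot log tag fog dig'
Splitting by whitespace:
  Word 1: 'big'
  Word 2: 'pot'
  Word 3: 'log'
  Word 4: 'tag'
  Word 5: 'fog'
  Word 6: 'dig'
Total whole words: 6

6


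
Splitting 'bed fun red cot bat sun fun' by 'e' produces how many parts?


Splitting by 'e' breaks the string at each occurrence of the separator.
Text: 'bed fun red cot bat sun fun'
Parts after split:
  Part 1: 'b'
  Part 2: 'd fun r'
  Part 3: 'd cot bat sun fun'
Total parts: 3

3


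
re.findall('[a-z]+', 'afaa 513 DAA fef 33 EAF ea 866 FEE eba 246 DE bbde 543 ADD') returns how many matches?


Pattern '[a-z]+' finds one or more lowercase letters.
Text: 'afaa 513 DAA fef 33 EAF ea 866 FEE eba 246 DE bbde 543 ADD'
Scanning for matches:
  Match 1: 'afaa'
  Match 2: 'fef'
  Match 3: 'ea'
  Match 4: 'eba'
  Match 5: 'bbde'
Total matches: 5

5
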